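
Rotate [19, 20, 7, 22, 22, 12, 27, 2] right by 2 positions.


Right rotate by 2: [27, 2, 19, 20, 7, 22, 22, 12]


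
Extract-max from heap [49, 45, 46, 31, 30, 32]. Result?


Max = 49
Replace root with last, heapify down
Resulting heap: [46, 45, 32, 31, 30]


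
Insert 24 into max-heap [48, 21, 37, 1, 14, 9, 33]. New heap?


Append 24: [48, 21, 37, 1, 14, 9, 33, 24]
Bubble up: swap idx 7(24) with idx 3(1); swap idx 3(24) with idx 1(21)
Result: [48, 24, 37, 21, 14, 9, 33, 1]


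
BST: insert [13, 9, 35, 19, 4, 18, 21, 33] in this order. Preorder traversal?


Root = 13; build tree by BST insertion.
Preorder traversal: [13, 9, 4, 35, 19, 18, 21, 33]


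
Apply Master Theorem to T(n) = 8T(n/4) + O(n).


a=8, b=4, c=1. log_4(8)=1.5 > c=1. Case 1: O(n^log_b(a)) = O(n^1.500)
Complexity: O(n^1.500)


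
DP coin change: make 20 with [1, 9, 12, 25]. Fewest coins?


dp[0]=0; dp[i]=1+min(dp[i-c] for c in coins)
...dp[15]=4, dp[16]=5, dp[17]=6, dp[18]=2, dp[19]=3, dp[20]=4
Minimum coins for 20 = 4


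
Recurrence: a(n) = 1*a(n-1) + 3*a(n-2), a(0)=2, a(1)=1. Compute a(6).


Build bottom-up:
...a(4)=31, a(5)=61, a(6)=1*61+3*31=154


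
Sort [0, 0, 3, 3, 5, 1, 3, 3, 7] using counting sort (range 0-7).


Count array: [2, 1, 0, 4, 0, 1, 0, 1]
Reconstruct: [0, 0, 1, 3, 3, 3, 3, 5, 7]


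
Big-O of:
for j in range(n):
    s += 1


Per nesting level: O(n) = O(n)
Complexity: O(n)


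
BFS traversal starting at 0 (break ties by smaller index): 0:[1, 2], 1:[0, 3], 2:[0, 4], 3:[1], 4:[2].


BFS queue: start with [0]
Visit order: [0, 1, 2, 3, 4]


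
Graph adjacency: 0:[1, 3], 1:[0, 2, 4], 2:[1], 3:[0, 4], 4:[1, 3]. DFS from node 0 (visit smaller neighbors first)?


DFS stack-based: start with [0]
Visit order: [0, 1, 2, 4, 3]


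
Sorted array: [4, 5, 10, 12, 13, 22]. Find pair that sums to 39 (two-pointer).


Two pointers: lo=0, hi=5
No pair sums to 39


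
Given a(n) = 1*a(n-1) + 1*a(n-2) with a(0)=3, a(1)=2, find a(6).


Build bottom-up:
...a(4)=12, a(5)=19, a(6)=1*19+1*12=31


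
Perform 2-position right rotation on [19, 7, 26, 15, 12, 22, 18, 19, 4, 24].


Right rotate by 2: [4, 24, 19, 7, 26, 15, 12, 22, 18, 19]


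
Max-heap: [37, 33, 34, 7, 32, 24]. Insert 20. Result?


Append 20: [37, 33, 34, 7, 32, 24, 20]
Bubble up: no swaps needed
Result: [37, 33, 34, 7, 32, 24, 20]


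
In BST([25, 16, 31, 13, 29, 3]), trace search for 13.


BST root = 25
Search for 13: compare at each node
Path: [25, 16, 13]


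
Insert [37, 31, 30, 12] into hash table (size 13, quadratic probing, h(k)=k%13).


Insertions: 37->slot 11; 31->slot 5; 30->slot 4; 12->slot 12
Table: [None, None, None, None, 30, 31, None, None, None, None, None, 37, 12]


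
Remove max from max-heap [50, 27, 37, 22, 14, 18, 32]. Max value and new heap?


Max = 50
Replace root with last, heapify down
Resulting heap: [37, 27, 32, 22, 14, 18]


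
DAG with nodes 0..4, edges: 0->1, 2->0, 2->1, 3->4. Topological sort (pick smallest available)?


Kahn's algorithm, process smallest node first
Order: [2, 0, 1, 3, 4]


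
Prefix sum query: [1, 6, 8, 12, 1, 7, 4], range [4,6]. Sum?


Prefix sums: [0, 1, 7, 15, 27, 28, 35, 39]
Sum[4..6] = prefix[7] - prefix[4] = 39 - 27 = 12


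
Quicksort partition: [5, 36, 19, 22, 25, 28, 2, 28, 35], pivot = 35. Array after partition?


Elements <= 35 go left of pivot.
Result: [5, 19, 22, 25, 28, 2, 28, 35, 36], pivot at index 7


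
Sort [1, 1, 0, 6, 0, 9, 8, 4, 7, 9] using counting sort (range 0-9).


Count array: [2, 2, 0, 0, 1, 0, 1, 1, 1, 2]
Reconstruct: [0, 0, 1, 1, 4, 6, 7, 8, 9, 9]


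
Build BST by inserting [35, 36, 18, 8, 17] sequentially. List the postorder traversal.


Root = 35; build tree by BST insertion.
Postorder traversal: [17, 8, 18, 36, 35]


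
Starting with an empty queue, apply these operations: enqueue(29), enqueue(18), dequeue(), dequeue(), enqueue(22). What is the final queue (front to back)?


enqueue(29) -> [29]
enqueue(18) -> [29, 18]
dequeue() returns 29 -> [18]
dequeue() returns 18 -> []
enqueue(22) -> [22]
Final queue (front to back): [22]


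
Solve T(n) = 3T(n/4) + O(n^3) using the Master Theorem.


a=3, b=4, c=3. log_4(3)=0.792 < c=3. Case 3: O(n^c) = O(n^3)
Complexity: O(n^3)


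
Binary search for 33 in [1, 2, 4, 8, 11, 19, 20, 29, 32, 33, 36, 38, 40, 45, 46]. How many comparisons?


Search for 33:
[0,14] mid=7 arr[7]=29
[8,14] mid=11 arr[11]=38
[8,10] mid=9 arr[9]=33
Total: 3 comparisons


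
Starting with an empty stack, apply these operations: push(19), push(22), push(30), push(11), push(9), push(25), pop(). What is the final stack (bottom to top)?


push(19) -> [19]
push(22) -> [19, 22]
push(30) -> [19, 22, 30]
push(11) -> [19, 22, 30, 11]
push(9) -> [19, 22, 30, 11, 9]
push(25) -> [19, 22, 30, 11, 9, 25]
pop() returns 25 -> [19, 22, 30, 11, 9]
Final stack (bottom to top): [19, 22, 30, 11, 9]


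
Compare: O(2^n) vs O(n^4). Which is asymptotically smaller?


quartic grows slower than exponential
O(n^4) is asymptotically smaller; O(2^n) grows faster


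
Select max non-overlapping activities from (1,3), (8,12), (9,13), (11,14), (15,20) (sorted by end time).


Greedy: pick earliest-ending, then skip overlaps.
Selected (3 activities): [(1, 3), (8, 12), (15, 20)]


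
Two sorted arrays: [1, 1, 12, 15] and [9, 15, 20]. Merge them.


Compare heads, take smaller each step.
Merged: [1, 1, 9, 12, 15, 15, 20]


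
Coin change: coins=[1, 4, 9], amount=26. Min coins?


dp[0]=0; dp[i]=1+min(dp[i-c] for c in coins)
...dp[21]=4, dp[22]=3, dp[23]=4, dp[24]=5, dp[25]=5, dp[26]=4
Minimum coins for 26 = 4


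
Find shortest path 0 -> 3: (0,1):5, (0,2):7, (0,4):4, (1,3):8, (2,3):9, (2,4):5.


Dijkstra from 0:
Distances: {0: 0, 1: 5, 2: 7, 3: 13, 4: 4}
Shortest distance to 3 = 13, path = [0, 1, 3]


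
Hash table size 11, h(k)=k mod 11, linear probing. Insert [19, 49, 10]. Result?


Insertions: 19->slot 8; 49->slot 5; 10->slot 10
Table: [None, None, None, None, None, 49, None, None, 19, None, 10]


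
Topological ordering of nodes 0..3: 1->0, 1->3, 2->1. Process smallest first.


Kahn's algorithm, process smallest node first
Order: [2, 1, 0, 3]


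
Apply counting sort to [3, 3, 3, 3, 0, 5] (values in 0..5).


Count array: [1, 0, 0, 4, 0, 1]
Reconstruct: [0, 3, 3, 3, 3, 5]


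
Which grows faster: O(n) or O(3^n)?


linear grows slower than exponential (base 3)
O(n) is asymptotically smaller; O(3^n) grows faster


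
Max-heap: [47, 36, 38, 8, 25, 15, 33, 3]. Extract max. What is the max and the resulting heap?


Max = 47
Replace root with last, heapify down
Resulting heap: [38, 36, 33, 8, 25, 15, 3]


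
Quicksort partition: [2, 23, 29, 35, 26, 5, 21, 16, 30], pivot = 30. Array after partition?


Elements <= 30 go left of pivot.
Result: [2, 23, 29, 26, 5, 21, 16, 30, 35], pivot at index 7


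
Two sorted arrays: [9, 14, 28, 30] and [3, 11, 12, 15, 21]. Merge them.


Compare heads, take smaller each step.
Merged: [3, 9, 11, 12, 14, 15, 21, 28, 30]


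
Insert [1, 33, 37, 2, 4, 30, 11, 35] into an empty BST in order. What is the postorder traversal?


Root = 1; build tree by BST insertion.
Postorder traversal: [11, 30, 4, 2, 35, 37, 33, 1]


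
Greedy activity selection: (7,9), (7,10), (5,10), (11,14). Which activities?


Greedy: pick earliest-ending, then skip overlaps.
Selected (2 activities): [(7, 9), (11, 14)]


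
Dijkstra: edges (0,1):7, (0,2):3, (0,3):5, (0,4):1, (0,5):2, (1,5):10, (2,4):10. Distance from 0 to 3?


Dijkstra from 0:
Distances: {0: 0, 1: 7, 2: 3, 3: 5, 4: 1, 5: 2}
Shortest distance to 3 = 5, path = [0, 3]


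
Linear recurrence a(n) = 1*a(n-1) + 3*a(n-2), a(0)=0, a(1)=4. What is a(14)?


Build bottom-up:
...a(12)=24640, a(13)=56836, a(14)=1*56836+3*24640=130756


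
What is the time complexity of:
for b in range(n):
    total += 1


Per nesting level: O(n) = O(n)
Complexity: O(n)


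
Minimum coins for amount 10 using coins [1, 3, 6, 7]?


dp[0]=0; dp[i]=1+min(dp[i-c] for c in coins)
...dp[5]=3, dp[6]=1, dp[7]=1, dp[8]=2, dp[9]=2, dp[10]=2
Minimum coins for 10 = 2


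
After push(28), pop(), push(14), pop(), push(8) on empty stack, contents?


push(28) -> [28]
pop() returns 28 -> []
push(14) -> [14]
pop() returns 14 -> []
push(8) -> [8]
Final stack (bottom to top): [8]


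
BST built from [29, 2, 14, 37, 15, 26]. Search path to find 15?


BST root = 29
Search for 15: compare at each node
Path: [29, 2, 14, 15]


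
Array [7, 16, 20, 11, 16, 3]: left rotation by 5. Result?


Left rotate by 5: [3, 7, 16, 20, 11, 16]


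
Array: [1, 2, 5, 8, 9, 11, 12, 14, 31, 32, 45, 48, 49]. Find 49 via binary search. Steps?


Search for 49:
[0,12] mid=6 arr[6]=12
[7,12] mid=9 arr[9]=32
[10,12] mid=11 arr[11]=48
[12,12] mid=12 arr[12]=49
Total: 4 comparisons


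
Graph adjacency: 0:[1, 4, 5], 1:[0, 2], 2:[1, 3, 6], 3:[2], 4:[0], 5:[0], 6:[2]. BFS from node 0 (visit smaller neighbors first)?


BFS queue: start with [0]
Visit order: [0, 1, 4, 5, 2, 3, 6]


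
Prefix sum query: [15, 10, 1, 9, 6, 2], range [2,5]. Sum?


Prefix sums: [0, 15, 25, 26, 35, 41, 43]
Sum[2..5] = prefix[6] - prefix[2] = 43 - 25 = 18


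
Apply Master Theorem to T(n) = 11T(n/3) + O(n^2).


a=11, b=3, c=2. log_3(11)=2.183 > c=2. Case 1: O(n^log_b(a)) = O(n^2.183)
Complexity: O(n^2.183)


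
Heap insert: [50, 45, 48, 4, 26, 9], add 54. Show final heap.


Append 54: [50, 45, 48, 4, 26, 9, 54]
Bubble up: swap idx 6(54) with idx 2(48); swap idx 2(54) with idx 0(50)
Result: [54, 45, 50, 4, 26, 9, 48]


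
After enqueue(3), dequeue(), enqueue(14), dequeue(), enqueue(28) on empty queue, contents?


enqueue(3) -> [3]
dequeue() returns 3 -> []
enqueue(14) -> [14]
dequeue() returns 14 -> []
enqueue(28) -> [28]
Final queue (front to back): [28]


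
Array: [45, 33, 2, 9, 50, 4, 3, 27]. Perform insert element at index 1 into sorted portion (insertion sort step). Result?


After one pass: [33, 45, 2, 9, 50, 4, 3, 27]


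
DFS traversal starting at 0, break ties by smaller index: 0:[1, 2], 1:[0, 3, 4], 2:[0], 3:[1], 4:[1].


DFS stack-based: start with [0]
Visit order: [0, 1, 3, 4, 2]


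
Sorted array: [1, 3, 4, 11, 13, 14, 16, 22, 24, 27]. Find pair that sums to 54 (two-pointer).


Two pointers: lo=0, hi=9
No pair sums to 54


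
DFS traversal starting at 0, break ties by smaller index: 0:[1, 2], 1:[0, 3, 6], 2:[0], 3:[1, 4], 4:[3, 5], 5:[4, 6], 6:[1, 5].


DFS stack-based: start with [0]
Visit order: [0, 1, 3, 4, 5, 6, 2]


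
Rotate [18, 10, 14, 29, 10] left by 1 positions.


Left rotate by 1: [10, 14, 29, 10, 18]


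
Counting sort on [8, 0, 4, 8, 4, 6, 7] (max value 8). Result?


Count array: [1, 0, 0, 0, 2, 0, 1, 1, 2]
Reconstruct: [0, 4, 4, 6, 7, 8, 8]


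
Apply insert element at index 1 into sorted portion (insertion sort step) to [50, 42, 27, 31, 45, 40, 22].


After one pass: [42, 50, 27, 31, 45, 40, 22]


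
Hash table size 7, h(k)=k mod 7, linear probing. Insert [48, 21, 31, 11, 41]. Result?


Insertions: 48->slot 6; 21->slot 0; 31->slot 3; 11->slot 4; 41->slot 1
Table: [21, 41, None, 31, 11, None, 48]


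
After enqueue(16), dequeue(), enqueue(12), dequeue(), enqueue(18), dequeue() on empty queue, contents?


enqueue(16) -> [16]
dequeue() returns 16 -> []
enqueue(12) -> [12]
dequeue() returns 12 -> []
enqueue(18) -> [18]
dequeue() returns 18 -> []
Final queue (front to back): []


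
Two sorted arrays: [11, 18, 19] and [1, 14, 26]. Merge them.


Compare heads, take smaller each step.
Merged: [1, 11, 14, 18, 19, 26]


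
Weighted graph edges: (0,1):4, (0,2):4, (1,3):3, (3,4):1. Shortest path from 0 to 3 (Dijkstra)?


Dijkstra from 0:
Distances: {0: 0, 1: 4, 2: 4, 3: 7, 4: 8}
Shortest distance to 3 = 7, path = [0, 1, 3]


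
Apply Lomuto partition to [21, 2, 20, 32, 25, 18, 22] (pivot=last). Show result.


Elements <= 22 go left of pivot.
Result: [21, 2, 20, 18, 22, 32, 25], pivot at index 4


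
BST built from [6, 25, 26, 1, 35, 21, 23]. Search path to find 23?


BST root = 6
Search for 23: compare at each node
Path: [6, 25, 21, 23]


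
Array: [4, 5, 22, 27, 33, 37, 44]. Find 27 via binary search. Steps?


Search for 27:
[0,6] mid=3 arr[3]=27
Total: 1 comparisons


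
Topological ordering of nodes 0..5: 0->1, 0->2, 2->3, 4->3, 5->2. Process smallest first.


Kahn's algorithm, process smallest node first
Order: [0, 1, 4, 5, 2, 3]


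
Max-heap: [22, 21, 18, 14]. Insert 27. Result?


Append 27: [22, 21, 18, 14, 27]
Bubble up: swap idx 4(27) with idx 1(21); swap idx 1(27) with idx 0(22)
Result: [27, 22, 18, 14, 21]


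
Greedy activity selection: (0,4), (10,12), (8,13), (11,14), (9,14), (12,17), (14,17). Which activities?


Greedy: pick earliest-ending, then skip overlaps.
Selected (3 activities): [(0, 4), (10, 12), (12, 17)]


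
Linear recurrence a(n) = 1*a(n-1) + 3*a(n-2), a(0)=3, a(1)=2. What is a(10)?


Build bottom-up:
...a(8)=1307, a(9)=2969, a(10)=1*2969+3*1307=6890


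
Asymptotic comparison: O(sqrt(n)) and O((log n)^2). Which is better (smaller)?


polylogarithmic grows slower than sublinear
O((log n)^2) is asymptotically smaller; O(sqrt(n)) grows faster


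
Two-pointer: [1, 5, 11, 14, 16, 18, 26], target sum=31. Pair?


Two pointers: lo=0, hi=6
Found pair: (5, 26) summing to 31


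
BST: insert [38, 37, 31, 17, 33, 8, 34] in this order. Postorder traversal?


Root = 38; build tree by BST insertion.
Postorder traversal: [8, 17, 34, 33, 31, 37, 38]


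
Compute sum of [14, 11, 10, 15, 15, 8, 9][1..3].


Prefix sums: [0, 14, 25, 35, 50, 65, 73, 82]
Sum[1..3] = prefix[4] - prefix[1] = 50 - 14 = 36


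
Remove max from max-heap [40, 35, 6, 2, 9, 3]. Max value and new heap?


Max = 40
Replace root with last, heapify down
Resulting heap: [35, 9, 6, 2, 3]


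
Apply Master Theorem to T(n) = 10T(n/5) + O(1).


a=10, b=5, c=0. log_5(10)=1.431 > c=0. Case 1: O(n^log_b(a)) = O(n^1.431)
Complexity: O(n^1.431)


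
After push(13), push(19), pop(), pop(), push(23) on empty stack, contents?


push(13) -> [13]
push(19) -> [13, 19]
pop() returns 19 -> [13]
pop() returns 13 -> []
push(23) -> [23]
Final stack (bottom to top): [23]


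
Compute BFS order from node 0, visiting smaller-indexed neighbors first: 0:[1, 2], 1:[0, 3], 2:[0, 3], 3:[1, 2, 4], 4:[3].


BFS queue: start with [0]
Visit order: [0, 1, 2, 3, 4]


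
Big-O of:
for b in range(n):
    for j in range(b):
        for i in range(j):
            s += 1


Per nesting level: O(n) * O(n) [triangular over b] * O(n) [triangular over j] = O(n^3)
Complexity: O(n^3)


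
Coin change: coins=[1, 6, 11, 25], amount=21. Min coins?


dp[0]=0; dp[i]=1+min(dp[i-c] for c in coins)
...dp[16]=6, dp[17]=2, dp[18]=3, dp[19]=4, dp[20]=5, dp[21]=6
Minimum coins for 21 = 6


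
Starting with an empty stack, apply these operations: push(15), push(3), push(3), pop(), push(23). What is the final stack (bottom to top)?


push(15) -> [15]
push(3) -> [15, 3]
push(3) -> [15, 3, 3]
pop() returns 3 -> [15, 3]
push(23) -> [15, 3, 23]
Final stack (bottom to top): [15, 3, 23]


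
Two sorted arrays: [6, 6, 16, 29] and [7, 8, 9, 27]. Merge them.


Compare heads, take smaller each step.
Merged: [6, 6, 7, 8, 9, 16, 27, 29]


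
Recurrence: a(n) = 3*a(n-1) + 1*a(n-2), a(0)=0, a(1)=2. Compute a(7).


Build bottom-up:
...a(5)=218, a(6)=720, a(7)=3*720+1*218=2378


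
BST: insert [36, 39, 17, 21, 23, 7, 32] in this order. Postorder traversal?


Root = 36; build tree by BST insertion.
Postorder traversal: [7, 32, 23, 21, 17, 39, 36]


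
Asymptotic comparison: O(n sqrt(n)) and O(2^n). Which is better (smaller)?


n^1.5 grows slower than exponential
O(n sqrt(n)) is asymptotically smaller; O(2^n) grows faster


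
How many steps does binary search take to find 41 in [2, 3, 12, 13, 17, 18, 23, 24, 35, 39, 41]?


Search for 41:
[0,10] mid=5 arr[5]=18
[6,10] mid=8 arr[8]=35
[9,10] mid=9 arr[9]=39
[10,10] mid=10 arr[10]=41
Total: 4 comparisons


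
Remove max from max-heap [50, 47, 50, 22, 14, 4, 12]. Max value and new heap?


Max = 50
Replace root with last, heapify down
Resulting heap: [50, 47, 12, 22, 14, 4]


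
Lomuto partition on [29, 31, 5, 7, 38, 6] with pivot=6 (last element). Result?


Elements <= 6 go left of pivot.
Result: [5, 6, 29, 7, 38, 31], pivot at index 1


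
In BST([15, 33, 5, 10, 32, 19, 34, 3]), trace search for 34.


BST root = 15
Search for 34: compare at each node
Path: [15, 33, 34]


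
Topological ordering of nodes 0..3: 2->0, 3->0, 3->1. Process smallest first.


Kahn's algorithm, process smallest node first
Order: [2, 3, 0, 1]


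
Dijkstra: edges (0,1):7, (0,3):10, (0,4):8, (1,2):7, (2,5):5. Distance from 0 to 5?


Dijkstra from 0:
Distances: {0: 0, 1: 7, 2: 14, 3: 10, 4: 8, 5: 19}
Shortest distance to 5 = 19, path = [0, 1, 2, 5]


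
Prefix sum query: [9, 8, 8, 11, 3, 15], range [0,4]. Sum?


Prefix sums: [0, 9, 17, 25, 36, 39, 54]
Sum[0..4] = prefix[5] - prefix[0] = 39 - 0 = 39


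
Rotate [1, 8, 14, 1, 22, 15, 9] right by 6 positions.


Right rotate by 6: [8, 14, 1, 22, 15, 9, 1]


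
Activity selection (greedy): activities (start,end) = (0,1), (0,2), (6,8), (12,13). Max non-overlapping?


Greedy: pick earliest-ending, then skip overlaps.
Selected (3 activities): [(0, 1), (6, 8), (12, 13)]


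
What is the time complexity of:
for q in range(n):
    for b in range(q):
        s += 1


Per nesting level: O(n) * O(n) [triangular over q] = O(n^2)
Complexity: O(n^2)


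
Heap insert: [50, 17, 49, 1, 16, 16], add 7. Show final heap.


Append 7: [50, 17, 49, 1, 16, 16, 7]
Bubble up: no swaps needed
Result: [50, 17, 49, 1, 16, 16, 7]


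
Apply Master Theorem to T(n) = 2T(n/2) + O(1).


a=2, b=2, c=0. log_2(2)=1 > c=0. Case 1: O(n^log_b(a)) = O(n)
Complexity: O(n)


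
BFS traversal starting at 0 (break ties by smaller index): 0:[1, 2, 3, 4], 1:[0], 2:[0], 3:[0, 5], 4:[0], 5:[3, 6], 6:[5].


BFS queue: start with [0]
Visit order: [0, 1, 2, 3, 4, 5, 6]


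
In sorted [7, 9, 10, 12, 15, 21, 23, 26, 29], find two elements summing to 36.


Two pointers: lo=0, hi=8
Found pair: (7, 29) summing to 36


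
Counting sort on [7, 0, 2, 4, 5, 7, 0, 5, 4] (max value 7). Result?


Count array: [2, 0, 1, 0, 2, 2, 0, 2]
Reconstruct: [0, 0, 2, 4, 4, 5, 5, 7, 7]


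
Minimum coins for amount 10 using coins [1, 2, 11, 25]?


dp[0]=0; dp[i]=1+min(dp[i-c] for c in coins)
...dp[5]=3, dp[6]=3, dp[7]=4, dp[8]=4, dp[9]=5, dp[10]=5
Minimum coins for 10 = 5


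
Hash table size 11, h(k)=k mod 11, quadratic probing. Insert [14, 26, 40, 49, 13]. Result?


Insertions: 14->slot 3; 26->slot 4; 40->slot 7; 49->slot 5; 13->slot 2
Table: [None, None, 13, 14, 26, 49, None, 40, None, None, None]


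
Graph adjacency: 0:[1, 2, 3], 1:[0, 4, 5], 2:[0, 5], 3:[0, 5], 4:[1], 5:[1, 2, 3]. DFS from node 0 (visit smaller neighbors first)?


DFS stack-based: start with [0]
Visit order: [0, 1, 4, 5, 2, 3]


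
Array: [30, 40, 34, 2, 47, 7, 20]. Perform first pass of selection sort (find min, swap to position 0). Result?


After one pass: [2, 40, 34, 30, 47, 7, 20]


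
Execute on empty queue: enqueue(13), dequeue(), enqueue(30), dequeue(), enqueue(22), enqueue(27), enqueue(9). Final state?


enqueue(13) -> [13]
dequeue() returns 13 -> []
enqueue(30) -> [30]
dequeue() returns 30 -> []
enqueue(22) -> [22]
enqueue(27) -> [22, 27]
enqueue(9) -> [22, 27, 9]
Final queue (front to back): [22, 27, 9]


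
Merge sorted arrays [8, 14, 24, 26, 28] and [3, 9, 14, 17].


Compare heads, take smaller each step.
Merged: [3, 8, 9, 14, 14, 17, 24, 26, 28]


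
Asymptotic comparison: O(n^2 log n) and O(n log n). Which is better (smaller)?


linearithmic grows slower than n^2 log n
O(n log n) is asymptotically smaller; O(n^2 log n) grows faster


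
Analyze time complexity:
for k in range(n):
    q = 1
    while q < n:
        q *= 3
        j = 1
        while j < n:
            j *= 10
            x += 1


Per nesting level: O(n) * O(log n) * O(log n) = O(n (log n)^2)
Complexity: O(n (log n)^2)


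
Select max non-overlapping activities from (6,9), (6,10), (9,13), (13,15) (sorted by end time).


Greedy: pick earliest-ending, then skip overlaps.
Selected (3 activities): [(6, 9), (9, 13), (13, 15)]


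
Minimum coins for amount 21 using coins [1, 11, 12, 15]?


dp[0]=0; dp[i]=1+min(dp[i-c] for c in coins)
...dp[16]=2, dp[17]=3, dp[18]=4, dp[19]=5, dp[20]=6, dp[21]=7
Minimum coins for 21 = 7


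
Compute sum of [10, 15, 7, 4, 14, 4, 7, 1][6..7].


Prefix sums: [0, 10, 25, 32, 36, 50, 54, 61, 62]
Sum[6..7] = prefix[8] - prefix[6] = 62 - 54 = 8


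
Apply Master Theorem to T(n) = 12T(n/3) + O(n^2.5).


a=12, b=3, c=2.5. log_3(12)=2.262 < c=2.5. Case 3: O(n^c) = O(n^2.500)
Complexity: O(n^2.500)


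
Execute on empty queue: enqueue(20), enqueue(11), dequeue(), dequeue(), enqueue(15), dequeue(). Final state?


enqueue(20) -> [20]
enqueue(11) -> [20, 11]
dequeue() returns 20 -> [11]
dequeue() returns 11 -> []
enqueue(15) -> [15]
dequeue() returns 15 -> []
Final queue (front to back): []


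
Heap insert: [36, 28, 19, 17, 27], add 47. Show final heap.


Append 47: [36, 28, 19, 17, 27, 47]
Bubble up: swap idx 5(47) with idx 2(19); swap idx 2(47) with idx 0(36)
Result: [47, 28, 36, 17, 27, 19]


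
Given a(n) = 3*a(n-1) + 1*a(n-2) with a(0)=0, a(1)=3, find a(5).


Build bottom-up:
...a(3)=30, a(4)=99, a(5)=3*99+1*30=327


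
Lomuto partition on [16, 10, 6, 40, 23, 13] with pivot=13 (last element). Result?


Elements <= 13 go left of pivot.
Result: [10, 6, 13, 40, 23, 16], pivot at index 2


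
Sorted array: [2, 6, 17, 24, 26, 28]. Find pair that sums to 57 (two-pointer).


Two pointers: lo=0, hi=5
No pair sums to 57


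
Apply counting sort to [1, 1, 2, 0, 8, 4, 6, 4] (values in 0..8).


Count array: [1, 2, 1, 0, 2, 0, 1, 0, 1]
Reconstruct: [0, 1, 1, 2, 4, 4, 6, 8]


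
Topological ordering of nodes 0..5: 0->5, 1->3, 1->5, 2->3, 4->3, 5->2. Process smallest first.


Kahn's algorithm, process smallest node first
Order: [0, 1, 4, 5, 2, 3]


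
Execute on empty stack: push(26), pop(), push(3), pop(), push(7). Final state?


push(26) -> [26]
pop() returns 26 -> []
push(3) -> [3]
pop() returns 3 -> []
push(7) -> [7]
Final stack (bottom to top): [7]


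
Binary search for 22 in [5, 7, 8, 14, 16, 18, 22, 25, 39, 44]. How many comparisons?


Search for 22:
[0,9] mid=4 arr[4]=16
[5,9] mid=7 arr[7]=25
[5,6] mid=5 arr[5]=18
[6,6] mid=6 arr[6]=22
Total: 4 comparisons


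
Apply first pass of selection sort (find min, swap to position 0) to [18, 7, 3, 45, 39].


After one pass: [3, 7, 18, 45, 39]


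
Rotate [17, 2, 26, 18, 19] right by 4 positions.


Right rotate by 4: [2, 26, 18, 19, 17]


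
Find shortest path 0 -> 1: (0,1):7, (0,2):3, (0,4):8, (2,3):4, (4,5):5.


Dijkstra from 0:
Distances: {0: 0, 1: 7, 2: 3, 3: 7, 4: 8, 5: 13}
Shortest distance to 1 = 7, path = [0, 1]


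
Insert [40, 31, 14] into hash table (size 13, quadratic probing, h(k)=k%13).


Insertions: 40->slot 1; 31->slot 5; 14->slot 2
Table: [None, 40, 14, None, None, 31, None, None, None, None, None, None, None]


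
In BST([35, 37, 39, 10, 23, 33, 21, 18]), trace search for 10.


BST root = 35
Search for 10: compare at each node
Path: [35, 10]


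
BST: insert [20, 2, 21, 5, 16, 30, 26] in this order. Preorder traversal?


Root = 20; build tree by BST insertion.
Preorder traversal: [20, 2, 5, 16, 21, 30, 26]


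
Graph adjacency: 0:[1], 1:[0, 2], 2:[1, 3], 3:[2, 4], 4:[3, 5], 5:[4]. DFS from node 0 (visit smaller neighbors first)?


DFS stack-based: start with [0]
Visit order: [0, 1, 2, 3, 4, 5]


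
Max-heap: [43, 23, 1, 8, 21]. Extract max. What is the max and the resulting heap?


Max = 43
Replace root with last, heapify down
Resulting heap: [23, 21, 1, 8]


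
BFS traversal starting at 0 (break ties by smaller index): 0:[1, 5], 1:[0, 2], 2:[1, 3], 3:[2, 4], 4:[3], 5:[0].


BFS queue: start with [0]
Visit order: [0, 1, 5, 2, 3, 4]


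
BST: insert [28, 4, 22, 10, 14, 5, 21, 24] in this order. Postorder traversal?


Root = 28; build tree by BST insertion.
Postorder traversal: [5, 21, 14, 10, 24, 22, 4, 28]


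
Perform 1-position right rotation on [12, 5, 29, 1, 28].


Right rotate by 1: [28, 12, 5, 29, 1]


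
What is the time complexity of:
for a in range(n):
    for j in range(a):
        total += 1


Per nesting level: O(n) * O(n) [triangular over a] = O(n^2)
Complexity: O(n^2)


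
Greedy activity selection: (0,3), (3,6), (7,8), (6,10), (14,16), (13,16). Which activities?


Greedy: pick earliest-ending, then skip overlaps.
Selected (4 activities): [(0, 3), (3, 6), (7, 8), (14, 16)]


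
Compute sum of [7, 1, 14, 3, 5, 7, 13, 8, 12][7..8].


Prefix sums: [0, 7, 8, 22, 25, 30, 37, 50, 58, 70]
Sum[7..8] = prefix[9] - prefix[7] = 70 - 50 = 20


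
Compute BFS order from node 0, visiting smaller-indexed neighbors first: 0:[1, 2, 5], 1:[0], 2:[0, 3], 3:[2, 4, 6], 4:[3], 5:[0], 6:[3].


BFS queue: start with [0]
Visit order: [0, 1, 2, 5, 3, 4, 6]


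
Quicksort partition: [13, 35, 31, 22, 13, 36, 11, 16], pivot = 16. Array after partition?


Elements <= 16 go left of pivot.
Result: [13, 13, 11, 16, 35, 36, 31, 22], pivot at index 3


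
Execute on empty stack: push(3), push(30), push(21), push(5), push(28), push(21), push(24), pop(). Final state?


push(3) -> [3]
push(30) -> [3, 30]
push(21) -> [3, 30, 21]
push(5) -> [3, 30, 21, 5]
push(28) -> [3, 30, 21, 5, 28]
push(21) -> [3, 30, 21, 5, 28, 21]
push(24) -> [3, 30, 21, 5, 28, 21, 24]
pop() returns 24 -> [3, 30, 21, 5, 28, 21]
Final stack (bottom to top): [3, 30, 21, 5, 28, 21]


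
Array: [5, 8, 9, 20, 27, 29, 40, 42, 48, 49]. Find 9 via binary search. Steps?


Search for 9:
[0,9] mid=4 arr[4]=27
[0,3] mid=1 arr[1]=8
[2,3] mid=2 arr[2]=9
Total: 3 comparisons


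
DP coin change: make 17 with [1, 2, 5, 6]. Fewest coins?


dp[0]=0; dp[i]=1+min(dp[i-c] for c in coins)
...dp[12]=2, dp[13]=3, dp[14]=3, dp[15]=3, dp[16]=3, dp[17]=3
Minimum coins for 17 = 3


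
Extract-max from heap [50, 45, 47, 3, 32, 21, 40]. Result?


Max = 50
Replace root with last, heapify down
Resulting heap: [47, 45, 40, 3, 32, 21]


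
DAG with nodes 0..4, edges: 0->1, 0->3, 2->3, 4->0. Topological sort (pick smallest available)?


Kahn's algorithm, process smallest node first
Order: [2, 4, 0, 1, 3]


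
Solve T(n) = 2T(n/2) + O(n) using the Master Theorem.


a=2, b=2, c=1. log_2(2)=1 = c=1. Case 2: O(n^c log n) = O(n log n)
Complexity: O(n log n)


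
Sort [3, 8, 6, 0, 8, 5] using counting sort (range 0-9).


Count array: [1, 0, 0, 1, 0, 1, 1, 0, 2, 0]
Reconstruct: [0, 3, 5, 6, 8, 8]


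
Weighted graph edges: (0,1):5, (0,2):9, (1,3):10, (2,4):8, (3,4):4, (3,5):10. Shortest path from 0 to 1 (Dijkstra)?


Dijkstra from 0:
Distances: {0: 0, 1: 5, 2: 9, 3: 15, 4: 17, 5: 25}
Shortest distance to 1 = 5, path = [0, 1]


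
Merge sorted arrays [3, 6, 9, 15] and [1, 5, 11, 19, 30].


Compare heads, take smaller each step.
Merged: [1, 3, 5, 6, 9, 11, 15, 19, 30]


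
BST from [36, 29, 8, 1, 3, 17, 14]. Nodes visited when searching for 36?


BST root = 36
Search for 36: compare at each node
Path: [36]


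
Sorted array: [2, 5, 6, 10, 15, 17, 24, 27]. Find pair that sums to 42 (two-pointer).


Two pointers: lo=0, hi=7
Found pair: (15, 27) summing to 42


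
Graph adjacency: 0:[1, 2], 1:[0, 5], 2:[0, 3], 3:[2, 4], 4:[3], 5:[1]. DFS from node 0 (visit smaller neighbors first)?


DFS stack-based: start with [0]
Visit order: [0, 1, 5, 2, 3, 4]


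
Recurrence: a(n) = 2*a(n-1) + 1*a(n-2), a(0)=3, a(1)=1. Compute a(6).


Build bottom-up:
...a(4)=27, a(5)=65, a(6)=2*65+1*27=157


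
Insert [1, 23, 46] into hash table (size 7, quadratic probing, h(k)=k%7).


Insertions: 1->slot 1; 23->slot 2; 46->slot 4
Table: [None, 1, 23, None, 46, None, None]


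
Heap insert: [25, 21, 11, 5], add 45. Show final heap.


Append 45: [25, 21, 11, 5, 45]
Bubble up: swap idx 4(45) with idx 1(21); swap idx 1(45) with idx 0(25)
Result: [45, 25, 11, 5, 21]


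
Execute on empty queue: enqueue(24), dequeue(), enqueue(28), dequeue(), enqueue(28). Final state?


enqueue(24) -> [24]
dequeue() returns 24 -> []
enqueue(28) -> [28]
dequeue() returns 28 -> []
enqueue(28) -> [28]
Final queue (front to back): [28]


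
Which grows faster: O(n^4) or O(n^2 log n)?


n^2 log n grows slower than quartic
O(n^2 log n) is asymptotically smaller; O(n^4) grows faster


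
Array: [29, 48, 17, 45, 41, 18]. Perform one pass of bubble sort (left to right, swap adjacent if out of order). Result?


After one pass: [29, 17, 45, 41, 18, 48]


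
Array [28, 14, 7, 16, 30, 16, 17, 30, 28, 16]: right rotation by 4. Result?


Right rotate by 4: [17, 30, 28, 16, 28, 14, 7, 16, 30, 16]


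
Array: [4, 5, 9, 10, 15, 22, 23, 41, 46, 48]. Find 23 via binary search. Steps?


Search for 23:
[0,9] mid=4 arr[4]=15
[5,9] mid=7 arr[7]=41
[5,6] mid=5 arr[5]=22
[6,6] mid=6 arr[6]=23
Total: 4 comparisons


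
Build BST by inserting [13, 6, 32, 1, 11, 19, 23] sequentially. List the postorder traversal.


Root = 13; build tree by BST insertion.
Postorder traversal: [1, 11, 6, 23, 19, 32, 13]


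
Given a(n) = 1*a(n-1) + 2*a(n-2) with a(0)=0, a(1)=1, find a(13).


Build bottom-up:
...a(11)=683, a(12)=1365, a(13)=1*1365+2*683=2731


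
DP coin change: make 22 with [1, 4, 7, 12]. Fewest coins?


dp[0]=0; dp[i]=1+min(dp[i-c] for c in coins)
...dp[17]=3, dp[18]=3, dp[19]=2, dp[20]=3, dp[21]=3, dp[22]=4
Minimum coins for 22 = 4


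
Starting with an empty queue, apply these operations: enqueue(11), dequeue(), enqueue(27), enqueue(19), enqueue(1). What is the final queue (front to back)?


enqueue(11) -> [11]
dequeue() returns 11 -> []
enqueue(27) -> [27]
enqueue(19) -> [27, 19]
enqueue(1) -> [27, 19, 1]
Final queue (front to back): [27, 19, 1]


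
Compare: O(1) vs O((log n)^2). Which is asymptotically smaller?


constant grows slower than polylogarithmic
O(1) is asymptotically smaller; O((log n)^2) grows faster


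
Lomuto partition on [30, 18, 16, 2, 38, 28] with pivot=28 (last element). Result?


Elements <= 28 go left of pivot.
Result: [18, 16, 2, 28, 38, 30], pivot at index 3


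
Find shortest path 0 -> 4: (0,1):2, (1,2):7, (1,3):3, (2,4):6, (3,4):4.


Dijkstra from 0:
Distances: {0: 0, 1: 2, 2: 9, 3: 5, 4: 9}
Shortest distance to 4 = 9, path = [0, 1, 3, 4]


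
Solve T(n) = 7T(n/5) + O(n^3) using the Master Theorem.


a=7, b=5, c=3. log_5(7)=1.209 < c=3. Case 3: O(n^c) = O(n^3)
Complexity: O(n^3)


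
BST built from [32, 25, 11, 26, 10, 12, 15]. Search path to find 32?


BST root = 32
Search for 32: compare at each node
Path: [32]


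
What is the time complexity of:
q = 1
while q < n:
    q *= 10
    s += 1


Per nesting level: O(log n) = O(log n)
Complexity: O(log n)


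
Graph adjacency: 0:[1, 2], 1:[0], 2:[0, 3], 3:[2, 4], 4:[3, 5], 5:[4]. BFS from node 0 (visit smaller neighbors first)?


BFS queue: start with [0]
Visit order: [0, 1, 2, 3, 4, 5]


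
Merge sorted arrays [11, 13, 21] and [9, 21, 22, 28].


Compare heads, take smaller each step.
Merged: [9, 11, 13, 21, 21, 22, 28]


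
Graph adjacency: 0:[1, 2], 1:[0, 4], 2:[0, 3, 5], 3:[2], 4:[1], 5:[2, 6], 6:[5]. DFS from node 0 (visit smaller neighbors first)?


DFS stack-based: start with [0]
Visit order: [0, 1, 4, 2, 3, 5, 6]


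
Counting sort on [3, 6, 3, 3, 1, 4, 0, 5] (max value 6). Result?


Count array: [1, 1, 0, 3, 1, 1, 1]
Reconstruct: [0, 1, 3, 3, 3, 4, 5, 6]


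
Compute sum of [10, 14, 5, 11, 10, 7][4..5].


Prefix sums: [0, 10, 24, 29, 40, 50, 57]
Sum[4..5] = prefix[6] - prefix[4] = 57 - 40 = 17


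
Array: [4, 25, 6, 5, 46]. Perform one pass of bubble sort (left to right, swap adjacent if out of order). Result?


After one pass: [4, 6, 5, 25, 46]


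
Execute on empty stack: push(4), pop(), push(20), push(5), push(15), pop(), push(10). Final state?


push(4) -> [4]
pop() returns 4 -> []
push(20) -> [20]
push(5) -> [20, 5]
push(15) -> [20, 5, 15]
pop() returns 15 -> [20, 5]
push(10) -> [20, 5, 10]
Final stack (bottom to top): [20, 5, 10]


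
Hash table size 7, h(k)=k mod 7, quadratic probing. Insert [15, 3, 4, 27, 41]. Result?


Insertions: 15->slot 1; 3->slot 3; 4->slot 4; 27->slot 6; 41->slot 0
Table: [41, 15, None, 3, 4, None, 27]


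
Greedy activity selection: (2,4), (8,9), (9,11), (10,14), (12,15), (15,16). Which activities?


Greedy: pick earliest-ending, then skip overlaps.
Selected (5 activities): [(2, 4), (8, 9), (9, 11), (12, 15), (15, 16)]


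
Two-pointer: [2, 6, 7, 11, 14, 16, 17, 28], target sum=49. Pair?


Two pointers: lo=0, hi=7
No pair sums to 49


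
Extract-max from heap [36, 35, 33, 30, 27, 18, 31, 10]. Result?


Max = 36
Replace root with last, heapify down
Resulting heap: [35, 30, 33, 10, 27, 18, 31]


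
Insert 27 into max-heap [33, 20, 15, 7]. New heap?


Append 27: [33, 20, 15, 7, 27]
Bubble up: swap idx 4(27) with idx 1(20)
Result: [33, 27, 15, 7, 20]


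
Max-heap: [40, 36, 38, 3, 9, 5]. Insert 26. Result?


Append 26: [40, 36, 38, 3, 9, 5, 26]
Bubble up: no swaps needed
Result: [40, 36, 38, 3, 9, 5, 26]


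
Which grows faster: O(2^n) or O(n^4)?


quartic grows slower than exponential
O(n^4) is asymptotically smaller; O(2^n) grows faster


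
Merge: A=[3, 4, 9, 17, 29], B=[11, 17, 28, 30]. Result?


Compare heads, take smaller each step.
Merged: [3, 4, 9, 11, 17, 17, 28, 29, 30]


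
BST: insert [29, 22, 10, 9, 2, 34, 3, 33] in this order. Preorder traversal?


Root = 29; build tree by BST insertion.
Preorder traversal: [29, 22, 10, 9, 2, 3, 34, 33]


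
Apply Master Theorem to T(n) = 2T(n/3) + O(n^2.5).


a=2, b=3, c=2.5. log_3(2)=0.631 < c=2.5. Case 3: O(n^c) = O(n^2.500)
Complexity: O(n^2.500)


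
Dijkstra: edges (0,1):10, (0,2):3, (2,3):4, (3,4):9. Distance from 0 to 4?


Dijkstra from 0:
Distances: {0: 0, 1: 10, 2: 3, 3: 7, 4: 16}
Shortest distance to 4 = 16, path = [0, 2, 3, 4]


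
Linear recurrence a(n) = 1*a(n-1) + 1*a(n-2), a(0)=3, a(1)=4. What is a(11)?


Build bottom-up:
...a(9)=199, a(10)=322, a(11)=1*322+1*199=521


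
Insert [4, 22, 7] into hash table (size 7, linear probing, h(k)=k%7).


Insertions: 4->slot 4; 22->slot 1; 7->slot 0
Table: [7, 22, None, None, 4, None, None]


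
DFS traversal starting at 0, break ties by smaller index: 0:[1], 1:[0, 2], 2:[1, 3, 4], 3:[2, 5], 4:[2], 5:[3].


DFS stack-based: start with [0]
Visit order: [0, 1, 2, 3, 5, 4]


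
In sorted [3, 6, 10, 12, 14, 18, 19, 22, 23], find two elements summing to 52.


Two pointers: lo=0, hi=8
No pair sums to 52


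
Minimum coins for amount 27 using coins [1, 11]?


dp[0]=0; dp[i]=1+min(dp[i-c] for c in coins)
...dp[22]=2, dp[23]=3, dp[24]=4, dp[25]=5, dp[26]=6, dp[27]=7
Minimum coins for 27 = 7


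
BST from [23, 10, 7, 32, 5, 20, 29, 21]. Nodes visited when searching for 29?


BST root = 23
Search for 29: compare at each node
Path: [23, 32, 29]


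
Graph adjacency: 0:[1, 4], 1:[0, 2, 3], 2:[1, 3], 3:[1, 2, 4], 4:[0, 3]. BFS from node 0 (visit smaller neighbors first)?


BFS queue: start with [0]
Visit order: [0, 1, 4, 2, 3]


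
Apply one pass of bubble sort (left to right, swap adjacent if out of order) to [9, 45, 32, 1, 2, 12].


After one pass: [9, 32, 1, 2, 12, 45]


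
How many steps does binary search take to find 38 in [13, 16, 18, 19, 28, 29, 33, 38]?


Search for 38:
[0,7] mid=3 arr[3]=19
[4,7] mid=5 arr[5]=29
[6,7] mid=6 arr[6]=33
[7,7] mid=7 arr[7]=38
Total: 4 comparisons


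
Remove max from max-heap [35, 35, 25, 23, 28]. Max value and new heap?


Max = 35
Replace root with last, heapify down
Resulting heap: [35, 28, 25, 23]


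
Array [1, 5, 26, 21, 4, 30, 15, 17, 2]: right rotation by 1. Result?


Right rotate by 1: [2, 1, 5, 26, 21, 4, 30, 15, 17]


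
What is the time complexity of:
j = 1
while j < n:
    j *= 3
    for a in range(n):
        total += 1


Per nesting level: O(log n) * O(n) = O(n log n)
Complexity: O(n log n)


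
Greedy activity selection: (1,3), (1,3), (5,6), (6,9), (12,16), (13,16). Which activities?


Greedy: pick earliest-ending, then skip overlaps.
Selected (4 activities): [(1, 3), (5, 6), (6, 9), (12, 16)]


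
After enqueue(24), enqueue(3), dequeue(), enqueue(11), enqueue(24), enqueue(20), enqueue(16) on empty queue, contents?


enqueue(24) -> [24]
enqueue(3) -> [24, 3]
dequeue() returns 24 -> [3]
enqueue(11) -> [3, 11]
enqueue(24) -> [3, 11, 24]
enqueue(20) -> [3, 11, 24, 20]
enqueue(16) -> [3, 11, 24, 20, 16]
Final queue (front to back): [3, 11, 24, 20, 16]


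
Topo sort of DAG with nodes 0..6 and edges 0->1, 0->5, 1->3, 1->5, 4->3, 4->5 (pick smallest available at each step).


Kahn's algorithm, process smallest node first
Order: [0, 1, 2, 4, 3, 5, 6]


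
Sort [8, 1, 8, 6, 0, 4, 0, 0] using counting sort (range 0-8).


Count array: [3, 1, 0, 0, 1, 0, 1, 0, 2]
Reconstruct: [0, 0, 0, 1, 4, 6, 8, 8]


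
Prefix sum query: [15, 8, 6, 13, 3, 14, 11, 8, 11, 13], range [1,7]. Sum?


Prefix sums: [0, 15, 23, 29, 42, 45, 59, 70, 78, 89, 102]
Sum[1..7] = prefix[8] - prefix[1] = 78 - 15 = 63


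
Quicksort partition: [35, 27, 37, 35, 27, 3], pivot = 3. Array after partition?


Elements <= 3 go left of pivot.
Result: [3, 27, 37, 35, 27, 35], pivot at index 0


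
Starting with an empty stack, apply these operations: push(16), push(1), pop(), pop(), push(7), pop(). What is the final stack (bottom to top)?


push(16) -> [16]
push(1) -> [16, 1]
pop() returns 1 -> [16]
pop() returns 16 -> []
push(7) -> [7]
pop() returns 7 -> []
Final stack (bottom to top): []


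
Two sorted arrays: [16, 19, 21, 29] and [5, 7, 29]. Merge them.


Compare heads, take smaller each step.
Merged: [5, 7, 16, 19, 21, 29, 29]


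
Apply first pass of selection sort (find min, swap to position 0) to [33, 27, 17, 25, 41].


After one pass: [17, 27, 33, 25, 41]


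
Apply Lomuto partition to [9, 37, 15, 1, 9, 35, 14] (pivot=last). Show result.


Elements <= 14 go left of pivot.
Result: [9, 1, 9, 14, 15, 35, 37], pivot at index 3


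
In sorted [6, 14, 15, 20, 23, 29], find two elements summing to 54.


Two pointers: lo=0, hi=5
No pair sums to 54


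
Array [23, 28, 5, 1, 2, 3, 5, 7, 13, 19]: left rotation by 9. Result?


Left rotate by 9: [19, 23, 28, 5, 1, 2, 3, 5, 7, 13]


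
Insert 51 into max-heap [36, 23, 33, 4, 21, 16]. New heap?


Append 51: [36, 23, 33, 4, 21, 16, 51]
Bubble up: swap idx 6(51) with idx 2(33); swap idx 2(51) with idx 0(36)
Result: [51, 23, 36, 4, 21, 16, 33]


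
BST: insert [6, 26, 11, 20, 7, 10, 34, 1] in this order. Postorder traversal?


Root = 6; build tree by BST insertion.
Postorder traversal: [1, 10, 7, 20, 11, 34, 26, 6]


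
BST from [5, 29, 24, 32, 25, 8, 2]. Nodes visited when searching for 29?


BST root = 5
Search for 29: compare at each node
Path: [5, 29]


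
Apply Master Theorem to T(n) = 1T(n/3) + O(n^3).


a=1, b=3, c=3. log_3(1)=0 < c=3. Case 3: O(n^c) = O(n^3)
Complexity: O(n^3)


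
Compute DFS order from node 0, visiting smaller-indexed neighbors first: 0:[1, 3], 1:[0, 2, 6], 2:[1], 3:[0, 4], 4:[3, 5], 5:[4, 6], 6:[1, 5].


DFS stack-based: start with [0]
Visit order: [0, 1, 2, 6, 5, 4, 3]
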